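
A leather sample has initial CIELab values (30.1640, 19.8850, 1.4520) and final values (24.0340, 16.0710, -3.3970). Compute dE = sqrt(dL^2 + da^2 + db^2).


dL = -6.1300, da = -3.8140, db = -4.8490
dE = sqrt((-6.1300)^2 + (-3.8140)^2 + (-4.8490)^2) = 8.6969


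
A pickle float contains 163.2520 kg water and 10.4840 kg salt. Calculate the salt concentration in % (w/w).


Formula: Conc = salt / (water + salt) * 100
Substituting: Conc = 10.4840 / (163.2520 + 10.4840) * 100
Result: 6.0344 %


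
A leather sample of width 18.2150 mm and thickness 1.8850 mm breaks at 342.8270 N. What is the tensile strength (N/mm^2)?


Formula: TS = force / (width * thickness)
Substituting: TS = 342.8270 / (18.2150 * 1.8850)
Result: 9.9847 N/mm^2


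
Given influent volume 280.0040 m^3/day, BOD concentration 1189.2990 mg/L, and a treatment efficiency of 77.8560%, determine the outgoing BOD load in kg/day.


Load_in = volume * conc / 1000 = 280.0040 * 1189.2990 / 1000 = 333.0085 kg/day
Removed = Load_in * eff / 100 = 333.0085 * 77.8560 / 100 = 259.2671 kg/day
Load_out = Load_in - Removed = 333.0085 - 259.2671 = 73.7414 kg/day


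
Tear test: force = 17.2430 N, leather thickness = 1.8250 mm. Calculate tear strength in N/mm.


Formula: Tear strength = force / thickness
Substituting: Tear strength = 17.2430 / 1.8250
Result: 9.4482 N/mm


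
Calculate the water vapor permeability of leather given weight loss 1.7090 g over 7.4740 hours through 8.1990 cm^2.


Formula: WVP = loss / (area * time)
Substituting: WVP = 1.7090 / (8.1990 * 7.4740)
Result: 0.0278887 g/(cm^2*hr)


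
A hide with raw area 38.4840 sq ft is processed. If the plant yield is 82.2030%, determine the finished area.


Formula: finished = raw * yield / 100
Substituting: finished = 38.4840 * 82.2030 / 100
Result: 31.6350 sq ft


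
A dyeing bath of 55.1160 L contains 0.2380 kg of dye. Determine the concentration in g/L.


Formula: Conc = dye_mass(kg) / volume(L) * 1000
Substituting: Conc = 0.2380 / 55.1160 * 1000
Result: 4.3182 g/L


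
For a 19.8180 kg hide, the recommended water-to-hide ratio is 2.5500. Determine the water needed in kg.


Formula: Water = hide_weight * ratio
Substituting: Water = 19.8180 * 2.5500
Result: 50.5359 kg


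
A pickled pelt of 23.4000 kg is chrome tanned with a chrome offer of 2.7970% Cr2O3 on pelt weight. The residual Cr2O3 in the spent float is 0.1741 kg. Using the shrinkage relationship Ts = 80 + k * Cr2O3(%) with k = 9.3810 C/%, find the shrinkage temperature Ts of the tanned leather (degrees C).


Offered = pelt * offer_pct / 100 = 23.4000 * 2.7970 / 100 = 0.6545 kg
Uptake = offered - residual = 0.6545 - 0.1741 = 0.4804 kg
Cr2O3% on pelt = uptake / pelt * 100 = 0.4804 / 23.4000 * 100 = 2.0530 %
Ts = 80 + k * Cr2O3% = 80 + 9.3810 * 2.0530 = 99.2590 C


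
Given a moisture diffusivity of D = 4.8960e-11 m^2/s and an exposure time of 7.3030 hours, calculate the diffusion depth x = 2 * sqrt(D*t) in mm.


t = 7.3030 hr * 3600 = 26290.8000 s
D * t = 4.8960e-11 * 26290.8000 = 1.2872e-06
x = 2 * sqrt(D*t) = 2 * sqrt(1.2872e-06) = 0.00226909 m = 2.2691 mm


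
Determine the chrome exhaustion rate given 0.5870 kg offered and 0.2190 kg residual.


Formula: Uptake = (offered - residual) / offered * 100
Substituting: Uptake = (0.5870 - 0.2190) / 0.5870 * 100
Result: 62.6917 %


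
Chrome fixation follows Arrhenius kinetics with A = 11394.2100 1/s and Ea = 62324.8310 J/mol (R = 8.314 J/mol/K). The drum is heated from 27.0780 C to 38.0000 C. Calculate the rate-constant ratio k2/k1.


T1 = 27.0780 + 273.15 = 300.2280 K; T2 = 38.0000 + 273.15 = 311.1500 K
k1 = A * exp(-Ea/(R*T1)) = 11394.2100 * exp(-62324.8310/(8.314*300.2280)) = 1.6324e-07 1/s
k2 = A * exp(-Ea/(R*T2)) = 11394.2100 * exp(-62324.8310/(8.314*311.1500)) = 3.9216e-07 1/s
k2/k1 = 3.9216e-07 / 1.6324e-07 = 2.4024


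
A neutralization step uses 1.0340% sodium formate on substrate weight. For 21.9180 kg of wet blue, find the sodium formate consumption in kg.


Formula: Neutralizer = substrate * pct / 100
Substituting: Neutralizer = 21.9180 * 1.0340 / 100
Result: 0.2266 kg


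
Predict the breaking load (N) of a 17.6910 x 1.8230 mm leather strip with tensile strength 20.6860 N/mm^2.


Formula: F = TS * w * t
Substituting: F = 20.6860 * 17.6910 * 1.8230
Result: 667.1378 N


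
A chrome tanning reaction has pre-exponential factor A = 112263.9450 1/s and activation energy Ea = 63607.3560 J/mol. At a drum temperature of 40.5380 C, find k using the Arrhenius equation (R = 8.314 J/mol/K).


T_K = T_C + 273.15 = 40.5380 + 273.15 = 313.6880 K
exponent = -Ea / (R * T_K) = -63607.3560 / (8.314 * 313.6880) = -24.3893
k = A * exp(exponent) = 112263.9450 * exp(-24.3893) = 2.8714e-06 1/s


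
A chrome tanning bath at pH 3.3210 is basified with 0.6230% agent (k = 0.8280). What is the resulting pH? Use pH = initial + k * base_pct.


Formula: pH_final = pH_initial + k * base_pct
Substituting: pH_final = 3.3210 + 0.8280 * 0.6230
Result: 3.8368


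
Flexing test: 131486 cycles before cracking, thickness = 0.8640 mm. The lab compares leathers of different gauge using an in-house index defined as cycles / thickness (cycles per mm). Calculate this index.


Formula: Index = cycles / thickness
Substituting: Index = 131486 / 0.8640
Result: 152182.8704 cycles/mm


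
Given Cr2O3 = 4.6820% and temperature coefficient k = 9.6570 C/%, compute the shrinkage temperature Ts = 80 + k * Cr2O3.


Formula: Ts = 80 + k * Cr2O3
Substituting: Ts = 80 + 9.6570 * 4.6820
Result: 125.2141 C


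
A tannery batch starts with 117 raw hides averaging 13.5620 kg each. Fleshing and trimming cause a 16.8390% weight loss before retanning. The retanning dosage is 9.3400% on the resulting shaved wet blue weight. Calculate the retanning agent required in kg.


Total_raw = N * avg_wt = 117 * 13.5620 = 1586.7540 kg
Substrate = Total_raw * (1 - loss/100) = 1586.7540 * (1 - 16.8390/100) = 1319.5605 kg
Retan = Substrate * pct / 100 = 1319.5605 * 9.3400 / 100 = 123.2470 kg


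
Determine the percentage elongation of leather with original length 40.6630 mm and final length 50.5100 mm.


Formula: Elongation = (Lf - L0) / L0 * 100
Substituting: Elongation = (50.5100 - 40.6630) / 40.6630 * 100
Result: 24.2161 %


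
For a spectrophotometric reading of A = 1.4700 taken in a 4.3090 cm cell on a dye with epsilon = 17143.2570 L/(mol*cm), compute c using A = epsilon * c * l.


Formula: c = A / (epsilon * l)
Substituting: c = 1.4700 / (17143.2570 * 4.3090)
Result: 1.9900e-05 mol/L


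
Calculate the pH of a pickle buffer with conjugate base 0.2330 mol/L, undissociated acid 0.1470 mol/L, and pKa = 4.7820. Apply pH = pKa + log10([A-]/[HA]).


ratio = [A-] / [HA] = 0.2330 / 0.1470 = 1.5850
log10(ratio) = 0.2000
pH = pKa + log10(ratio) = 4.7820 + 0.2000 = 4.9820


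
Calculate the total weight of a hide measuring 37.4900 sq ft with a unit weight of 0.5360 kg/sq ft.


Formula: Weight = area * weight_per_sqft
Substituting: Weight = 37.4900 * 0.5360
Result: 20.0946 kg


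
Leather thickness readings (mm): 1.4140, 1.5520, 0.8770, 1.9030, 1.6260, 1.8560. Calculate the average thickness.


Formula: Average = sum / n
Substituting: Average = 9.2280 / 6
Result: 1.5380 mm


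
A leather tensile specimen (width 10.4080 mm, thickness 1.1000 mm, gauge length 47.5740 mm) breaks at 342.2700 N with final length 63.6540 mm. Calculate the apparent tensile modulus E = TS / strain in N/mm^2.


TS = F / (w * t) = 342.2700 / (10.4080 * 1.1000) = 29.8957 N/mm^2
strain = (Lf - L0) / L0 = (63.6540 - 47.5740) / 47.5740 = 0.3380
E = TS / strain = 29.8957 / 0.3380 = 88.4489 N/mm^2


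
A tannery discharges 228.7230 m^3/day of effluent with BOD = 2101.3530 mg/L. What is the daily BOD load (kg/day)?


Formula: BOD_load = volume * conc / 1000
Substituting: BOD_load = 228.7230 * 2101.3530 / 1000
Result: 480.6278 kg/day


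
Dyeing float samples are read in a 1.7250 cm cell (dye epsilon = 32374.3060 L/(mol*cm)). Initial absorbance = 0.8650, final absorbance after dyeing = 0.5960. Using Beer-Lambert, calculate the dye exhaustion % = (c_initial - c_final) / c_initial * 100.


c_initial = A_i / (epsilon * l) = 0.8650 / (32374.3060 * 1.7250) = 1.5489e-05 mol/L
c_final = A_f / (epsilon * l) = 0.5960 / (32374.3060 * 1.7250) = 1.0672e-05 mol/L
Exhaustion = (c_initial - c_final) / c_initial * 100 = (1.5489e-05 - 1.0672e-05) / 1.5489e-05 * 100 = 31.0983 %


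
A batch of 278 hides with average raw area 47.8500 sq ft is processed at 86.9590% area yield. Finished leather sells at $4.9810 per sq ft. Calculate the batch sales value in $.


Raw_total = N * avg_area = 278 * 47.8500 = 13302.3000 sq ft
Finished = Raw_total * yield / 100 = 13302.3000 * 86.9590 / 100 = 11567.5471 sq ft
Value = Finished * price = 11567.5471 * 4.9810 = 57617.9519 $


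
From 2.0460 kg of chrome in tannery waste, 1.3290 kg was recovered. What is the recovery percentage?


Formula: Recovery = recovered / input * 100
Substituting: Recovery = 1.3290 / 2.0460 * 100
Result: 64.9560 %


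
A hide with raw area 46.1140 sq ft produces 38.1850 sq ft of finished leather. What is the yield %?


Formula: Yield = finished / raw * 100
Substituting: Yield = 38.1850 / 46.1140 * 100
Result: 82.8057 %


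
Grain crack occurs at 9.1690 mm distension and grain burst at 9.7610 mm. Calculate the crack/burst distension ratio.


Formula: Ratio = crack / burst
Substituting: Ratio = 9.1690 / 9.7610
Result: 0.9394


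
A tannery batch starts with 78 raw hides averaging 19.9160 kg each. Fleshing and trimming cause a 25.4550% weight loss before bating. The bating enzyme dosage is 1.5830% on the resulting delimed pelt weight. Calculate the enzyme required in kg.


Total_raw = N * avg_wt = 78 * 19.9160 = 1553.4480 kg
Substrate = Total_raw * (1 - loss/100) = 1553.4480 * (1 - 25.4550/100) = 1158.0178 kg
Enzyme = Substrate * pct / 100 = 1158.0178 * 1.5830 / 100 = 18.3314 kg


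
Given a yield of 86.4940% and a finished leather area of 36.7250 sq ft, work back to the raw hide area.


Formula: raw = finished * 100 / yield
Substituting: raw = 36.7250 * 100 / 86.4940
Result: 42.4596 sq ft


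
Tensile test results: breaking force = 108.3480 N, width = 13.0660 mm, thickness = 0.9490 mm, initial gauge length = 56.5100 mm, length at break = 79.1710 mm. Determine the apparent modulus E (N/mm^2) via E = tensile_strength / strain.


TS = F / (w * t) = 108.3480 / (13.0660 * 0.9490) = 8.7380 N/mm^2
strain = (Lf - L0) / L0 = (79.1710 - 56.5100) / 56.5100 = 0.4010
E = TS / strain = 8.7380 / 0.4010 = 21.7901 N/mm^2


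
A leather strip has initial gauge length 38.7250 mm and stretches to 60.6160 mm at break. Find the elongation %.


Formula: Elongation = (Lf - L0) / L0 * 100
Substituting: Elongation = (60.6160 - 38.7250) / 38.7250 * 100
Result: 56.5294 %


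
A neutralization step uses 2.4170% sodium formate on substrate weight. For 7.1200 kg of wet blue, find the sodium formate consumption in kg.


Formula: Neutralizer = substrate * pct / 100
Substituting: Neutralizer = 7.1200 * 2.4170 / 100
Result: 0.1721 kg


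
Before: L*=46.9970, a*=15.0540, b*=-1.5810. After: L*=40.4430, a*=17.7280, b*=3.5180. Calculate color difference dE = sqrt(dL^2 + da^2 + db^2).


dL = -6.5540, da = 2.6740, db = 5.0990
dE = sqrt((-6.5540)^2 + 2.6740^2 + 5.0990^2) = 8.7238


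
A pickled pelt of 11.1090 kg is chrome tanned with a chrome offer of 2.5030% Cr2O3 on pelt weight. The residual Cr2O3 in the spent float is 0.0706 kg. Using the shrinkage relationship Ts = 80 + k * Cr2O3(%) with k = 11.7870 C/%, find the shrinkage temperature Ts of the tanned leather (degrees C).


Offered = pelt * offer_pct / 100 = 11.1090 * 2.5030 / 100 = 0.2781 kg
Uptake = offered - residual = 0.2781 - 0.0706 = 0.2075 kg
Cr2O3% on pelt = uptake / pelt * 100 = 0.2075 / 11.1090 * 100 = 1.8675 %
Ts = 80 + k * Cr2O3% = 80 + 11.7870 * 1.8675 = 102.0120 C


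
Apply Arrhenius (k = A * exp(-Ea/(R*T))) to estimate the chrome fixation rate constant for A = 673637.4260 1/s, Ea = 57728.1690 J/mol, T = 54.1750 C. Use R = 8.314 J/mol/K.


T_K = T_C + 273.15 = 54.1750 + 273.15 = 327.3250 K
exponent = -Ea / (R * T_K) = -57728.1690 / (8.314 * 327.3250) = -21.2128
k = A * exp(exponent) = 673637.4260 * exp(-21.2128) = 4.1287e-04 1/s


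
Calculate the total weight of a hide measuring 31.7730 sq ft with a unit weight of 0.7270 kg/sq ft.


Formula: Weight = area * weight_per_sqft
Substituting: Weight = 31.7730 * 0.7270
Result: 23.0990 kg


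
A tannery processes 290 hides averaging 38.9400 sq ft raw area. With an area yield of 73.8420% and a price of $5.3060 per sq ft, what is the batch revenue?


Raw_total = N * avg_area = 290 * 38.9400 = 11292.6000 sq ft
Finished = Raw_total * yield / 100 = 11292.6000 * 73.8420 / 100 = 8338.6817 sq ft
Value = Finished * price = 8338.6817 * 5.3060 = 44245.0451 $


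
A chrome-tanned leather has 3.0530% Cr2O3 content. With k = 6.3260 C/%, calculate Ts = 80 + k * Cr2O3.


Formula: Ts = 80 + k * Cr2O3
Substituting: Ts = 80 + 6.3260 * 3.0530
Result: 99.3133 C


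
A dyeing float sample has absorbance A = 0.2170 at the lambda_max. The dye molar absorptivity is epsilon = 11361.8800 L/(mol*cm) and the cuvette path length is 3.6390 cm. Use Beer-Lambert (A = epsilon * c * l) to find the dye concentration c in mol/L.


Formula: c = A / (epsilon * l)
Substituting: c = 0.2170 / (11361.8800 * 3.6390)
Result: 5.2484e-06 mol/L


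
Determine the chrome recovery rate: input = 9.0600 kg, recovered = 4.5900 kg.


Formula: Recovery = recovered / input * 100
Substituting: Recovery = 4.5900 / 9.0600 * 100
Result: 50.6623 %


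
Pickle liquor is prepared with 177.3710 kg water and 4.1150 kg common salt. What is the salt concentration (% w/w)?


Formula: Conc = salt / (water + salt) * 100
Substituting: Conc = 4.1150 / (177.3710 + 4.1150) * 100
Result: 2.2674 %


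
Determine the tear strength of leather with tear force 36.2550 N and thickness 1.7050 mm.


Formula: Tear strength = force / thickness
Substituting: Tear strength = 36.2550 / 1.7050
Result: 21.2639 N/mm


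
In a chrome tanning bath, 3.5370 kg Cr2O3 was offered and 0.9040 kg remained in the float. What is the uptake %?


Formula: Uptake = (offered - residual) / offered * 100
Substituting: Uptake = (3.5370 - 0.9040) / 3.5370 * 100
Result: 74.4416 %


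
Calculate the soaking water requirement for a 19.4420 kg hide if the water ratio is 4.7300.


Formula: Water = hide_weight * ratio
Substituting: Water = 19.4420 * 4.7300
Result: 91.9607 kg


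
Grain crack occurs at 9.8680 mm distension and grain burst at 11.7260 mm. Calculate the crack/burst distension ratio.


Formula: Ratio = crack / burst
Substituting: Ratio = 9.8680 / 11.7260
Result: 0.8415


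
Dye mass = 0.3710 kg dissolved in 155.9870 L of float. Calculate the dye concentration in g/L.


Formula: Conc = dye_mass(kg) / volume(L) * 1000
Substituting: Conc = 0.3710 / 155.9870 * 1000
Result: 2.3784 g/L


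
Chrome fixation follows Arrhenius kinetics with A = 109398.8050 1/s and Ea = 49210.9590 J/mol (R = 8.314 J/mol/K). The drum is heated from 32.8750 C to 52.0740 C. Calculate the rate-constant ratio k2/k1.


T1 = 32.8750 + 273.15 = 306.0250 K; T2 = 52.0740 + 273.15 = 325.2240 K
k1 = A * exp(-Ea/(R*T1)) = 109398.8050 * exp(-49210.9590/(8.314*306.0250)) = 4.3553e-04 1/s
k2 = A * exp(-Ea/(R*T2)) = 109398.8050 * exp(-49210.9590/(8.314*325.2240)) = 0.00136425 1/s
k2/k1 = 0.00136425 / 4.3553e-04 = 3.1324


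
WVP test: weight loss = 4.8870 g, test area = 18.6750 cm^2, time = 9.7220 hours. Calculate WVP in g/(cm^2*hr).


Formula: WVP = loss / (area * time)
Substituting: WVP = 4.8870 / (18.6750 * 9.7220)
Result: 0.026917 g/(cm^2*hr)


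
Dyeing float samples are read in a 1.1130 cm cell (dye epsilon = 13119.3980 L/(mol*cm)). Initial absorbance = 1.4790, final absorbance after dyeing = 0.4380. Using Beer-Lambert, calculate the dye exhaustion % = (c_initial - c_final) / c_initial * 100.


c_initial = A_i / (epsilon * l) = 1.4790 / (13119.3980 * 1.1130) = 1.0129e-04 mol/L
c_final = A_f / (epsilon * l) = 0.4380 / (13119.3980 * 1.1130) = 2.9996e-05 mol/L
Exhaustion = (c_initial - c_final) / c_initial * 100 = (1.0129e-04 - 2.9996e-05) / 1.0129e-04 * 100 = 70.3854 %


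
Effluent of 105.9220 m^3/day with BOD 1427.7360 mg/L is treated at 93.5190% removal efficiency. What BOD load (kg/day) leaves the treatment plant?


Load_in = volume * conc / 1000 = 105.9220 * 1427.7360 / 1000 = 151.2287 kg/day
Removed = Load_in * eff / 100 = 151.2287 * 93.5190 / 100 = 141.4275 kg/day
Load_out = Load_in - Removed = 151.2287 - 141.4275 = 9.8011 kg/day


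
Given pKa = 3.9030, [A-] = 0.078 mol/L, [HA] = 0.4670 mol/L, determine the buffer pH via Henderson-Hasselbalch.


ratio = [A-] / [HA] = 0.078 / 0.4670 = 0.1670
log10(ratio) = -0.7772
pH = pKa + log10(ratio) = 3.9030 - 0.7772 = 3.1258


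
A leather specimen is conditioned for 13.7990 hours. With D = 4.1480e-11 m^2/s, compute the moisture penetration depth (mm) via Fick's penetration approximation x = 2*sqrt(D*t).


t = 13.7990 hr * 3600 = 49676.4000 s
D * t = 4.1480e-11 * 49676.4000 = 2.0606e-06
x = 2 * sqrt(D*t) = 2 * sqrt(2.0606e-06) = 0.00287094 m = 2.8709 mm


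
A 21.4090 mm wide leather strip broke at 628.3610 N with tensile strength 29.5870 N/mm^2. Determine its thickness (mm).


Formula: t = F / (TS * w)
Substituting: t = 628.3610 / (29.5870 * 21.4090)
Result: 0.9920 mm


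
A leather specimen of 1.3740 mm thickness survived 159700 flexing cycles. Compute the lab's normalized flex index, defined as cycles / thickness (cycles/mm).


Formula: Index = cycles / thickness
Substituting: Index = 159700 / 1.3740
Result: 116229.9854 cycles/mm


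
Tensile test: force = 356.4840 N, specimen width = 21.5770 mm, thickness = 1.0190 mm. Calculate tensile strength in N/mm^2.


Formula: TS = force / (width * thickness)
Substituting: TS = 356.4840 / (21.5770 * 1.0190)
Result: 16.2134 N/mm^2


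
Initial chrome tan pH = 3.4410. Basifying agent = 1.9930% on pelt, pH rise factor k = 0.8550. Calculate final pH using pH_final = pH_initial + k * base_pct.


Formula: pH_final = pH_initial + k * base_pct
Substituting: pH_final = 3.4410 + 0.8550 * 1.9930
Result: 5.1450


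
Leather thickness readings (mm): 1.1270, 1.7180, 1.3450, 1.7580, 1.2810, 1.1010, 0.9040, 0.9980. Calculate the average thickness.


Formula: Average = sum / n
Substituting: Average = 10.2320 / 8
Result: 1.2790 mm


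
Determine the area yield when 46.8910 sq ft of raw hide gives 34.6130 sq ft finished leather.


Formula: Yield = finished / raw * 100
Substituting: Yield = 34.6130 / 46.8910 * 100
Result: 73.8159 %


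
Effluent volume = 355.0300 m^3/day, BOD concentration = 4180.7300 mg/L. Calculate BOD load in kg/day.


Formula: BOD_load = volume * conc / 1000
Substituting: BOD_load = 355.0300 * 4180.7300 / 1000
Result: 1484.2846 kg/day


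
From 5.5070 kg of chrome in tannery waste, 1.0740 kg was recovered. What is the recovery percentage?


Formula: Recovery = recovered / input * 100
Substituting: Recovery = 1.0740 / 5.5070 * 100
Result: 19.5025 %


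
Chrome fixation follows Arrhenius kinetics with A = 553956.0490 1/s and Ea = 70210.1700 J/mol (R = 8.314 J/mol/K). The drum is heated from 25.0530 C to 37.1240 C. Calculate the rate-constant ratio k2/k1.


T1 = 25.0530 + 273.15 = 298.2030 K; T2 = 37.1240 + 273.15 = 310.2740 K
k1 = A * exp(-Ea/(R*T1)) = 553956.0490 * exp(-70210.1700/(8.314*298.2030)) = 2.7841e-07 1/s
k2 = A * exp(-Ea/(R*T2)) = 553956.0490 * exp(-70210.1700/(8.314*310.2740)) = 8.3784e-07 1/s
k2/k1 = 8.3784e-07 / 2.7841e-07 = 3.0094


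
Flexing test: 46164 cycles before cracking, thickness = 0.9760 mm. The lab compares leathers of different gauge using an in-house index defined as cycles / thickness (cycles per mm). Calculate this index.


Formula: Index = cycles / thickness
Substituting: Index = 46164 / 0.9760
Result: 47299.1803 cycles/mm


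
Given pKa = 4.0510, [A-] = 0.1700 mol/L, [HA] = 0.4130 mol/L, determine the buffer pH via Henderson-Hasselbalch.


ratio = [A-] / [HA] = 0.1700 / 0.4130 = 0.4116
log10(ratio) = -0.3855
pH = pKa + log10(ratio) = 4.0510 - 0.3855 = 3.6655


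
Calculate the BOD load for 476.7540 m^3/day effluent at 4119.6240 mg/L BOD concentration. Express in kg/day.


Formula: BOD_load = volume * conc / 1000
Substituting: BOD_load = 476.7540 * 4119.6240 / 1000
Result: 1964.0472 kg/day


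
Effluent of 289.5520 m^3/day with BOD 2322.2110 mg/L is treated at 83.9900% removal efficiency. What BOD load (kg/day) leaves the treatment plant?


Load_in = volume * conc / 1000 = 289.5520 * 2322.2110 / 1000 = 672.4008 kg/day
Removed = Load_in * eff / 100 = 672.4008 * 83.9900 / 100 = 564.7495 kg/day
Load_out = Load_in - Removed = 672.4008 - 564.7495 = 107.6514 kg/day


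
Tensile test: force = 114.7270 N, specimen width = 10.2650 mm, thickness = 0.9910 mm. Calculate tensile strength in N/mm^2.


Formula: TS = force / (width * thickness)
Substituting: TS = 114.7270 / (10.2650 * 0.9910)
Result: 11.2780 N/mm^2


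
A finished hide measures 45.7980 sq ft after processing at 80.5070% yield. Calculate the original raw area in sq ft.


Formula: raw = finished * 100 / yield
Substituting: raw = 45.7980 * 100 / 80.5070
Result: 56.8870 sq ft


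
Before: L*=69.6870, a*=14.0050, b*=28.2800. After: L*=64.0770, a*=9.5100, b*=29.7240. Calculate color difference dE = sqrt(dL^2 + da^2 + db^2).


dL = -5.6100, da = -4.4950, db = 1.4440
dE = sqrt((-5.6100)^2 + (-4.4950)^2 + 1.4440^2) = 7.3323


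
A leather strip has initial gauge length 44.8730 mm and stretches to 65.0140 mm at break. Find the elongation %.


Formula: Elongation = (Lf - L0) / L0 * 100
Substituting: Elongation = (65.0140 - 44.8730) / 44.8730 * 100
Result: 44.8845 %


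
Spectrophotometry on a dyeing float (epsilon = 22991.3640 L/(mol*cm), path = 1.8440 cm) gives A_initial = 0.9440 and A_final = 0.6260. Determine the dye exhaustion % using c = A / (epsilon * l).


c_initial = A_i / (epsilon * l) = 0.9440 / (22991.3640 * 1.8440) = 2.2266e-05 mol/L
c_final = A_f / (epsilon * l) = 0.6260 / (22991.3640 * 1.8440) = 1.4766e-05 mol/L
Exhaustion = (c_initial - c_final) / c_initial * 100 = (2.2266e-05 - 1.4766e-05) / 2.2266e-05 * 100 = 33.6864 %


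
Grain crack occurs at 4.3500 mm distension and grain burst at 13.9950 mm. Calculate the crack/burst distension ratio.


Formula: Ratio = crack / burst
Substituting: Ratio = 4.3500 / 13.9950
Result: 0.3108


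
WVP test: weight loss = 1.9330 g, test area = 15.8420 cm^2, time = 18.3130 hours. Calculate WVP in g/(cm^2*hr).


Formula: WVP = loss / (area * time)
Substituting: WVP = 1.9330 / (15.8420 * 18.3130)
Result: 0.00666289 g/(cm^2*hr)


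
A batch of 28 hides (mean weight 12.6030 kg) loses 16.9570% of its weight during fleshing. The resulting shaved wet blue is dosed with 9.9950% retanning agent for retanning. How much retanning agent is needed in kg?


Total_raw = N * avg_wt = 28 * 12.6030 = 352.8840 kg
Substrate = Total_raw * (1 - loss/100) = 352.8840 * (1 - 16.9570/100) = 293.0455 kg
Retan = Substrate * pct / 100 = 293.0455 * 9.9950 / 100 = 29.2899 kg


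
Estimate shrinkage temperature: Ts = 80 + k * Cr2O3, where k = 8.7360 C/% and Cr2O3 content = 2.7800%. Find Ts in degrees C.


Formula: Ts = 80 + k * Cr2O3
Substituting: Ts = 80 + 8.7360 * 2.7800
Result: 104.2861 C


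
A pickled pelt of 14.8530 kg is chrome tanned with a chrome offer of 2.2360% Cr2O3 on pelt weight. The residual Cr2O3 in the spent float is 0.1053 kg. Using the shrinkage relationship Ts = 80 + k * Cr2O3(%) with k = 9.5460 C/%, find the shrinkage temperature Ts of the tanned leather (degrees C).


Offered = pelt * offer_pct / 100 = 14.8530 * 2.2360 / 100 = 0.3321 kg
Uptake = offered - residual = 0.3321 - 0.1053 = 0.2268 kg
Cr2O3% on pelt = uptake / pelt * 100 = 0.2268 / 14.8530 * 100 = 1.5271 %
Ts = 80 + k * Cr2O3% = 80 + 9.5460 * 1.5271 = 94.5772 C


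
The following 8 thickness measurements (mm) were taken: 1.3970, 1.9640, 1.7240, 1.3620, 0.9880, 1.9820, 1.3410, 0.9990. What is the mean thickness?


Formula: Average = sum / n
Substituting: Average = 11.7570 / 8
Result: 1.4696 mm


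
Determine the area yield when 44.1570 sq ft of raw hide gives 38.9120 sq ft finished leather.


Formula: Yield = finished / raw * 100
Substituting: Yield = 38.9120 / 44.1570 * 100
Result: 88.1219 %


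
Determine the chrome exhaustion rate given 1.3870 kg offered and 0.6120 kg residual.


Formula: Uptake = (offered - residual) / offered * 100
Substituting: Uptake = (1.3870 - 0.6120) / 1.3870 * 100
Result: 55.8760 %


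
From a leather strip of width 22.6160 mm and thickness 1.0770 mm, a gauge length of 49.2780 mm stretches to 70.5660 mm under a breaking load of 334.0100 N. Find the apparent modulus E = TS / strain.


TS = F / (w * t) = 334.0100 / (22.6160 * 1.0770) = 13.7129 N/mm^2
strain = (Lf - L0) / L0 = (70.5660 - 49.2780) / 49.2780 = 0.4320
E = TS / strain = 13.7129 / 0.4320 = 31.7429 N/mm^2


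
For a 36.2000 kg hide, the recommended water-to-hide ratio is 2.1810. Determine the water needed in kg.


Formula: Water = hide_weight * ratio
Substituting: Water = 36.2000 * 2.1810
Result: 78.9522 kg


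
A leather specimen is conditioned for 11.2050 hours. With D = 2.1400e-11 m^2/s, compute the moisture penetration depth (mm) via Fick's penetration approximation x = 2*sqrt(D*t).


t = 11.2050 hr * 3600 = 40338.0000 s
D * t = 2.1400e-11 * 40338.0000 = 8.6323e-07
x = 2 * sqrt(D*t) = 2 * sqrt(8.6323e-07) = 0.00185821 m = 1.8582 mm


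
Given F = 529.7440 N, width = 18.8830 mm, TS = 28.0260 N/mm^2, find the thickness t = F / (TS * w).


Formula: t = F / (TS * w)
Substituting: t = 529.7440 / (28.0260 * 18.8830)
Result: 1.0010 mm


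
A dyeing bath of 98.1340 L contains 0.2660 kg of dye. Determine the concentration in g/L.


Formula: Conc = dye_mass(kg) / volume(L) * 1000
Substituting: Conc = 0.2660 / 98.1340 * 1000
Result: 2.7106 g/L


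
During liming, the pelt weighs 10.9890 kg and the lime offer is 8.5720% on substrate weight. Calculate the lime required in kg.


Formula: Lime = substrate * pct / 100
Substituting: Lime = 10.9890 * 8.5720 / 100
Result: 0.9420 kg


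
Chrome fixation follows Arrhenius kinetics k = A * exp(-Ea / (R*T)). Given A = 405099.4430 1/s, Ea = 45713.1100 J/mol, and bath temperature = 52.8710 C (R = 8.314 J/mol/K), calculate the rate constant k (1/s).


T_K = T_C + 273.15 = 52.8710 + 273.15 = 326.0210 K
exponent = -Ea / (R * T_K) = -45713.1100 / (8.314 * 326.0210) = -16.8650
k = A * exp(exponent) = 405099.4430 * exp(-16.8650) = 0.0191957 1/s


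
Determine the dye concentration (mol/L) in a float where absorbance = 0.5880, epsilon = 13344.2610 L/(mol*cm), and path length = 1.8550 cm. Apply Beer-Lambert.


Formula: c = A / (epsilon * l)
Substituting: c = 0.5880 / (13344.2610 * 1.8550)
Result: 2.3754e-05 mol/L


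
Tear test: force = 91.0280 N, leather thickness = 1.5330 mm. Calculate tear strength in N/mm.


Formula: Tear strength = force / thickness
Substituting: Tear strength = 91.0280 / 1.5330
Result: 59.3790 N/mm


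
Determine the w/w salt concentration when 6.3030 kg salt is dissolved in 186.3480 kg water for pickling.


Formula: Conc = salt / (water + salt) * 100
Substituting: Conc = 6.3030 / (186.3480 + 6.3030) * 100
Result: 3.2717 %


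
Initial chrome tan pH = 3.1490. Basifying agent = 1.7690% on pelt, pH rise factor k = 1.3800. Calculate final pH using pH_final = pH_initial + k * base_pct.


Formula: pH_final = pH_initial + k * base_pct
Substituting: pH_final = 3.1490 + 1.3800 * 1.7690
Result: 5.5902


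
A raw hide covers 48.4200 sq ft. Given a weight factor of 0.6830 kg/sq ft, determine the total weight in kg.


Formula: Weight = area * weight_per_sqft
Substituting: Weight = 48.4200 * 0.6830
Result: 33.0709 kg


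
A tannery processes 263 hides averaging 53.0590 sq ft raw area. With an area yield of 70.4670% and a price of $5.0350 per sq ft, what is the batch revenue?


Raw_total = N * avg_area = 263 * 53.0590 = 13954.5170 sq ft
Finished = Raw_total * yield / 100 = 13954.5170 * 70.4670 / 100 = 9833.3295 sq ft
Value = Finished * price = 9833.3295 * 5.0350 = 49510.8140 $


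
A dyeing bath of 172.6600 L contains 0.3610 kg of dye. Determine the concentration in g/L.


Formula: Conc = dye_mass(kg) / volume(L) * 1000
Substituting: Conc = 0.3610 / 172.6600 * 1000
Result: 2.0908 g/L


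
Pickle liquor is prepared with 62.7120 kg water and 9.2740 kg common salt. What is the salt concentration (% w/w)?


Formula: Conc = salt / (water + salt) * 100
Substituting: Conc = 9.2740 / (62.7120 + 9.2740) * 100
Result: 12.8831 %


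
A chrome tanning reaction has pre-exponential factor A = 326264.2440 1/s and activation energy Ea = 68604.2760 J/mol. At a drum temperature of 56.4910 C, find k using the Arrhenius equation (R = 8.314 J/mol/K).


T_K = T_C + 273.15 = 56.4910 + 273.15 = 329.6410 K
exponent = -Ea / (R * T_K) = -68604.2760 / (8.314 * 329.6410) = -25.0323
k = A * exp(exponent) = 326264.2440 * exp(-25.0323) = 4.3873e-06 1/s


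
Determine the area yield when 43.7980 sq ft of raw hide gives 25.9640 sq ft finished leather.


Formula: Yield = finished / raw * 100
Substituting: Yield = 25.9640 / 43.7980 * 100
Result: 59.2812 %


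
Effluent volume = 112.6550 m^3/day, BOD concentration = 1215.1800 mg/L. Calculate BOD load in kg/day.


Formula: BOD_load = volume * conc / 1000
Substituting: BOD_load = 112.6550 * 1215.1800 / 1000
Result: 136.8961 kg/day


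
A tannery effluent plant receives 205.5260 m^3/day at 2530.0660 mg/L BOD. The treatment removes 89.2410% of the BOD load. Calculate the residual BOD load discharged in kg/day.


Load_in = volume * conc / 1000 = 205.5260 * 2530.0660 / 1000 = 519.9943 kg/day
Removed = Load_in * eff / 100 = 519.9943 * 89.2410 / 100 = 464.0482 kg/day
Load_out = Load_in - Removed = 519.9943 - 464.0482 = 55.9462 kg/day


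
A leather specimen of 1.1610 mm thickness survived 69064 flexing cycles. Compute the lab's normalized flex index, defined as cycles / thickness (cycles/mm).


Formula: Index = cycles / thickness
Substituting: Index = 69064 / 1.1610
Result: 59486.6494 cycles/mm


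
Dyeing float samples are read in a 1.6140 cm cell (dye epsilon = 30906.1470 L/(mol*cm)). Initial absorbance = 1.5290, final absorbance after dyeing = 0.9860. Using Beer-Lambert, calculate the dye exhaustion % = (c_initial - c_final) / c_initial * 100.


c_initial = A_i / (epsilon * l) = 1.5290 / (30906.1470 * 1.6140) = 3.0652e-05 mol/L
c_final = A_f / (epsilon * l) = 0.9860 / (30906.1470 * 1.6140) = 1.9766e-05 mol/L
Exhaustion = (c_initial - c_final) / c_initial * 100 = (3.0652e-05 - 1.9766e-05) / 3.0652e-05 * 100 = 35.5134 %


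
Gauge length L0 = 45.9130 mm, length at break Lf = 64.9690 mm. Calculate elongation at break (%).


Formula: Elongation = (Lf - L0) / L0 * 100
Substituting: Elongation = (64.9690 - 45.9130) / 45.9130 * 100
Result: 41.5046 %


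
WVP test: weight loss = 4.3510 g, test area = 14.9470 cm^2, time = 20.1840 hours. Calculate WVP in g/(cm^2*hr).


Formula: WVP = loss / (area * time)
Substituting: WVP = 4.3510 / (14.9470 * 20.1840)
Result: 0.0144221 g/(cm^2*hr)


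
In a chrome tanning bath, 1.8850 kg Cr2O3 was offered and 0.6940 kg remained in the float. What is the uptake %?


Formula: Uptake = (offered - residual) / offered * 100
Substituting: Uptake = (1.8850 - 0.6940) / 1.8850 * 100
Result: 63.1830 %


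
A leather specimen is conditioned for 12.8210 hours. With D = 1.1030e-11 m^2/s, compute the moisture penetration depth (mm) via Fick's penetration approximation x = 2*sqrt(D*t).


t = 12.8210 hr * 3600 = 46155.6000 s
D * t = 1.1030e-11 * 46155.6000 = 5.0910e-07
x = 2 * sqrt(D*t) = 2 * sqrt(5.0910e-07) = 0.00142702 m = 1.4270 mm


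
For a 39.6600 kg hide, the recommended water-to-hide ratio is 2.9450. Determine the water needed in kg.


Formula: Water = hide_weight * ratio
Substituting: Water = 39.6600 * 2.9450
Result: 116.7987 kg


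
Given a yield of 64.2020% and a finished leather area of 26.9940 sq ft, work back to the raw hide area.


Formula: raw = finished * 100 / yield
Substituting: raw = 26.9940 * 100 / 64.2020
Result: 42.0454 sq ft


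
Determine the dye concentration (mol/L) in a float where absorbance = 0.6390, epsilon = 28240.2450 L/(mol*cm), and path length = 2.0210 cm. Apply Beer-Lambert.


Formula: c = A / (epsilon * l)
Substituting: c = 0.6390 / (28240.2450 * 2.0210)
Result: 1.1196e-05 mol/L


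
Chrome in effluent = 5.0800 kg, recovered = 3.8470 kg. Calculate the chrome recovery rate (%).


Formula: Recovery = recovered / input * 100
Substituting: Recovery = 3.8470 / 5.0800 * 100
Result: 75.7283 %


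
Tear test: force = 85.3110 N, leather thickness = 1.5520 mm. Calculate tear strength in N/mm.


Formula: Tear strength = force / thickness
Substituting: Tear strength = 85.3110 / 1.5520
Result: 54.9684 N/mm


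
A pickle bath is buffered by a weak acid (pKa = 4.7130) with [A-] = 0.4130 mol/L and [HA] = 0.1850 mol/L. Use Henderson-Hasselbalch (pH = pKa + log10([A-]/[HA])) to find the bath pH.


ratio = [A-] / [HA] = 0.4130 / 0.1850 = 2.2324
log10(ratio) = 0.3488
pH = pKa + log10(ratio) = 4.7130 + 0.3488 = 5.0618


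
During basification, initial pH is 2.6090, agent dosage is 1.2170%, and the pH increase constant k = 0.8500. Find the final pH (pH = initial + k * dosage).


Formula: pH_final = pH_initial + k * base_pct
Substituting: pH_final = 2.6090 + 0.8500 * 1.2170
Result: 3.6435


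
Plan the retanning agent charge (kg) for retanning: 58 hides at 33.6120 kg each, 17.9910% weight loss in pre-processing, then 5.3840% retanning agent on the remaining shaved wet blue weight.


Total_raw = N * avg_wt = 58 * 33.6120 = 1949.4960 kg
Substrate = Total_raw * (1 - loss/100) = 1949.4960 * (1 - 17.9910/100) = 1598.7622 kg
Retan = Substrate * pct / 100 = 1598.7622 * 5.3840 / 100 = 86.0774 kg


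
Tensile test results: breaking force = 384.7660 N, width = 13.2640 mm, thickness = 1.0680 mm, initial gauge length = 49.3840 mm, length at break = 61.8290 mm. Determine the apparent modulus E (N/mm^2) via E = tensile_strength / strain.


TS = F / (w * t) = 384.7660 / (13.2640 * 1.0680) = 27.1613 N/mm^2
strain = (Lf - L0) / L0 = (61.8290 - 49.3840) / 49.3840 = 0.2520
E = TS / strain = 27.1613 / 0.2520 = 107.7810 N/mm^2


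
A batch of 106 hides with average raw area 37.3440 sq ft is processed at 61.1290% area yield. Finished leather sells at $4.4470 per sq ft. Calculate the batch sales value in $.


Raw_total = N * avg_area = 106 * 37.3440 = 3958.4640 sq ft
Finished = Raw_total * yield / 100 = 3958.4640 * 61.1290 / 100 = 2419.7695 sq ft
Value = Finished * price = 2419.7695 * 4.4470 = 10760.7148 $


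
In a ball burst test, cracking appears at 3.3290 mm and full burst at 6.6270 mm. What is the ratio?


Formula: Ratio = crack / burst
Substituting: Ratio = 3.3290 / 6.6270
Result: 0.5023


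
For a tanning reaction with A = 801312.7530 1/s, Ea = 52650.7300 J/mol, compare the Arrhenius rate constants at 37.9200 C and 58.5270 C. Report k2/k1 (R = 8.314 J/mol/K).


T1 = 37.9200 + 273.15 = 311.0700 K; T2 = 58.5270 + 273.15 = 331.6770 K
k1 = A * exp(-Ea/(R*T1)) = 801312.7530 * exp(-52650.7300/(8.314*311.0700)) = 0.00115455 1/s
k2 = A * exp(-Ea/(R*T2)) = 801312.7530 * exp(-52650.7300/(8.314*331.6770)) = 0.00409002 1/s
k2/k1 = 0.00409002 / 0.00115455 = 3.5425


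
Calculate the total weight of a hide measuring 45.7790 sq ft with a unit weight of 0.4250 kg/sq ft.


Formula: Weight = area * weight_per_sqft
Substituting: Weight = 45.7790 * 0.4250
Result: 19.4561 kg


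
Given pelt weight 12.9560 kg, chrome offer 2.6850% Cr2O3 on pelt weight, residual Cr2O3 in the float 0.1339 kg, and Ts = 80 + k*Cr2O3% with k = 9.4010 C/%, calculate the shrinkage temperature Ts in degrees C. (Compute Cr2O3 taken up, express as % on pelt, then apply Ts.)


Offered = pelt * offer_pct / 100 = 12.9560 * 2.6850 / 100 = 0.3479 kg
Uptake = offered - residual = 0.3479 - 0.1339 = 0.2140 kg
Cr2O3% on pelt = uptake / pelt * 100 = 0.2140 / 12.9560 * 100 = 1.6515 %
Ts = 80 + k * Cr2O3% = 80 + 9.4010 * 1.6515 = 95.5258 C


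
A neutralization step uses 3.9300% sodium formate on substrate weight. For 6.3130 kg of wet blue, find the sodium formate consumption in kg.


Formula: Neutralizer = substrate * pct / 100
Substituting: Neutralizer = 6.3130 * 3.9300 / 100
Result: 0.2481 kg


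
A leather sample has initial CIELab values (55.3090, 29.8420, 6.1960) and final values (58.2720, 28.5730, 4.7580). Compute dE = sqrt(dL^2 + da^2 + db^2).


dL = 2.9630, da = -1.2690, db = -1.4380
dE = sqrt(2.9630^2 + (-1.2690)^2 + (-1.4380)^2) = 3.5295


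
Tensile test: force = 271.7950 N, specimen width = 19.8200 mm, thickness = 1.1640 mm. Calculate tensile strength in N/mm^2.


Formula: TS = force / (width * thickness)
Substituting: TS = 271.7950 / (19.8200 * 1.1640)
Result: 11.7811 N/mm^2


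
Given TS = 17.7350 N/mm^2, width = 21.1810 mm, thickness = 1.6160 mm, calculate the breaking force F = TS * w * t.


Formula: F = TS * w * t
Substituting: F = 17.7350 * 21.1810 * 1.6160
Result: 607.0424 N


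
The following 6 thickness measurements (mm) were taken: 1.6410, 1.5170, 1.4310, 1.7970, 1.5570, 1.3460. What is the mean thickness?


Formula: Average = sum / n
Substituting: Average = 9.2890 / 6
Result: 1.5482 mm


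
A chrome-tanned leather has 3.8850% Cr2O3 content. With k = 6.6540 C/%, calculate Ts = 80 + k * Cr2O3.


Formula: Ts = 80 + k * Cr2O3
Substituting: Ts = 80 + 6.6540 * 3.8850
Result: 105.8508 C


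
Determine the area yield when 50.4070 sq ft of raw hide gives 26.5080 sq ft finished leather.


Formula: Yield = finished / raw * 100
Substituting: Yield = 26.5080 / 50.4070 * 100
Result: 52.5879 %


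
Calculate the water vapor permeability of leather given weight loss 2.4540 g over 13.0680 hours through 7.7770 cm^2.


Formula: WVP = loss / (area * time)
Substituting: WVP = 2.4540 / (7.7770 * 13.0680)
Result: 0.0241465 g/(cm^2*hr)


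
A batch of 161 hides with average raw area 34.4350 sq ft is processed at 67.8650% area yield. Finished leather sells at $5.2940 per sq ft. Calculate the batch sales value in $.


Raw_total = N * avg_area = 161 * 34.4350 = 5544.0350 sq ft
Finished = Raw_total * yield / 100 = 5544.0350 * 67.8650 / 100 = 3762.4594 sq ft
Value = Finished * price = 3762.4594 * 5.2940 = 19918.4598 $


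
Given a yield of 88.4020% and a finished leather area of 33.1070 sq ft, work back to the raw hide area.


Formula: raw = finished * 100 / yield
Substituting: raw = 33.1070 * 100 / 88.4020
Result: 37.4505 sq ft


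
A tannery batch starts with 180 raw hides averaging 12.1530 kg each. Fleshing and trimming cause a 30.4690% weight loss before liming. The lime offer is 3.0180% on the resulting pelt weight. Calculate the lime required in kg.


Total_raw = N * avg_wt = 180 * 12.1530 = 2187.5400 kg
Substrate = Total_raw * (1 - loss/100) = 2187.5400 * (1 - 30.4690/100) = 1521.0184 kg
Lime = Substrate * pct / 100 = 1521.0184 * 3.0180 / 100 = 45.9043 kg


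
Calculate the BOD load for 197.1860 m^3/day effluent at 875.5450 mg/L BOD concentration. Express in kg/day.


Formula: BOD_load = volume * conc / 1000
Substituting: BOD_load = 197.1860 * 875.5450 / 1000
Result: 172.6452 kg/day


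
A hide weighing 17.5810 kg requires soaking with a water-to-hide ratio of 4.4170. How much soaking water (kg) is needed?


Formula: Water = hide_weight * ratio
Substituting: Water = 17.5810 * 4.4170
Result: 77.6553 kg


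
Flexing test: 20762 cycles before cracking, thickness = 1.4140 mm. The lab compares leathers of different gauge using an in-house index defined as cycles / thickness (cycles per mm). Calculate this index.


Formula: Index = cycles / thickness
Substituting: Index = 20762 / 1.4140
Result: 14683.1683 cycles/mm
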